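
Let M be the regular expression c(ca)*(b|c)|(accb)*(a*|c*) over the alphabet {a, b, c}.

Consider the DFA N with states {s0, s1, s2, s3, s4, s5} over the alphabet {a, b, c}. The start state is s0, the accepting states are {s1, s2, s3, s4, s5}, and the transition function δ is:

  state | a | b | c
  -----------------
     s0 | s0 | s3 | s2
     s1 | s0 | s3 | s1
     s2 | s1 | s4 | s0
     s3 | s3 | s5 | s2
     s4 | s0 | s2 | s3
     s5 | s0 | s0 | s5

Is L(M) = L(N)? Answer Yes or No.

No

The empty string ε is accepted by M but rejected by N.
So L(M) ≠ L(N).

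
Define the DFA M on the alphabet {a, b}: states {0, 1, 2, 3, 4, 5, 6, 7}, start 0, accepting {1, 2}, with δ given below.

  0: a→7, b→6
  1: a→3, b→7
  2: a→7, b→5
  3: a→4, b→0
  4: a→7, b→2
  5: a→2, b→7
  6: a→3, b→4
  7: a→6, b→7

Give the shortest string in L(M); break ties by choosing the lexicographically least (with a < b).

A breadth-first search from 0 reaches an accepting state first via the path 0 → 6 → 4 → 2 on input bbb.
No string of length < 3 is accepted (BFS exhausts all shorter strings without reaching an accepting state), and bbb is the lexicographically least accepting string of length 3.

bbb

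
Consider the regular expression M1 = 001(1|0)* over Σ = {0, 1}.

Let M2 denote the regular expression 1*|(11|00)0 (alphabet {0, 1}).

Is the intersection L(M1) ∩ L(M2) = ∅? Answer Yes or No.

Converting the expression M1 to a DFA (subset construction, then merging equivalent states) gives the minimal DFA with states {r0, r1, r2, r3, r4}, start state r0, accepting states {r4} and transitions r0: 0→r1, 1→r2; r1: 0→r3, 1→r2; r2: 0→r2, 1→r2; r3: 0→r2, 1→r4; r4: 0→r4, 1→r4.
Converting the expression M2 to a DFA (subset construction, then merging equivalent states) gives the minimal DFA with states {t0, t1, t2, t3, t4, t5, t6, t7}, start state t0, accepting states {t0, t2, t5, t6, t7} and transitions t0: 0→t1, 1→t2; t1: 0→t3, 1→t4; t2: 0→t4, 1→t5; t3: 0→t6, 1→t4; t4: 0→t4, 1→t4; t5: 0→t6, 1→t7; t6: 0→t4, 1→t4; t7: 0→t4, 1→t7.
Exploring the product automaton M1 × M2 from the start pair (r0, t0), following both machines on each input symbol, reaches 9 state pairs: (r0, t0), (r1, t1), (r2, t2), (r3, t3), (r2, t4), (r2, t5), (r2, t6), (r4, t4), (r2, t7).
M1 accepts in {r4} and M2 accepts in {t0, t2, t5, t6, t7}; no reachable pair has both components accepting, so no string drives both machines to acceptance simultaneously and L(M1) ∩ L(M2) = ∅.
So no string is accepted by both, and the intersection is empty.

Yes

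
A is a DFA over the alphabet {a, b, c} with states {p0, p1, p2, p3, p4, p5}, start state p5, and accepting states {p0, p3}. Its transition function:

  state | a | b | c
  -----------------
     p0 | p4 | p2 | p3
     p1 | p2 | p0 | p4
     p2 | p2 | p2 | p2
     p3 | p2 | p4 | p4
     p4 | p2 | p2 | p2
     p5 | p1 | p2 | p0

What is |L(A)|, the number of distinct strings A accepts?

The useful subgraph on states {p0, p1, p3, p5} is acyclic, so L(A) is finite; the longest accepting path visits 4 useful states, giving maximum string length 3.
Counting accepting paths from p5 by length: 1 of length 1, 2 of length 2, 1 of length 3. Total 4.

4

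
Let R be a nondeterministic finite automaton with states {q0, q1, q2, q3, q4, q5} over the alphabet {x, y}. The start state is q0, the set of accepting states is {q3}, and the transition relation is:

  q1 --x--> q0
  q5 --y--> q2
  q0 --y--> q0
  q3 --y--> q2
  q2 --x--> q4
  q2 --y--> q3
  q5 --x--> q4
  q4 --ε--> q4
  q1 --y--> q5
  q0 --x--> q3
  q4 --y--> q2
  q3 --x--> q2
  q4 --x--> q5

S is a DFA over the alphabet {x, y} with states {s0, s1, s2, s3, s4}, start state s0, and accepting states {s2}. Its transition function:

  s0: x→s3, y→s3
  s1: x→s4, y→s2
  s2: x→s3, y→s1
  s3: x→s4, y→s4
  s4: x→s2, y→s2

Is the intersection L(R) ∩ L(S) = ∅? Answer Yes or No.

No

The string xxy is accepted by both R and S.
Hence L(R) ∩ L(S) ≠ ∅.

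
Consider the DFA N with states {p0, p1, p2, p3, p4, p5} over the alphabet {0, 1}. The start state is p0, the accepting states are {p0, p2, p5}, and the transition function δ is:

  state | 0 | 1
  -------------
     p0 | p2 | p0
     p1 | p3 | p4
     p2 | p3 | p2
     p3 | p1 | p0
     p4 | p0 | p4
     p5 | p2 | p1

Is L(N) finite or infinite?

State p0 is reachable from the start and can reach an accepting state, and it lies on the cycle p0 → p0.
Traversing that cycle any number of times yields accepted strings of unbounded length, so the language is infinite.

infinite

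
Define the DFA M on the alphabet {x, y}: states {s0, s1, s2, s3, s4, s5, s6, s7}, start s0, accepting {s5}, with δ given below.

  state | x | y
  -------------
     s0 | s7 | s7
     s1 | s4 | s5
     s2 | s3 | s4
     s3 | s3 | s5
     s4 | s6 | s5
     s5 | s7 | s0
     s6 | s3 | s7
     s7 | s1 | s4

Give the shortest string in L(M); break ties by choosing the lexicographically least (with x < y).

xxy

A breadth-first search from s0 reaches an accepting state first via the path s0 → s7 → s1 → s5 on input xxy.
No string of length < 3 is accepted (BFS exhausts all shorter strings without reaching an accepting state), and xxy is the lexicographically least accepting string of length 3.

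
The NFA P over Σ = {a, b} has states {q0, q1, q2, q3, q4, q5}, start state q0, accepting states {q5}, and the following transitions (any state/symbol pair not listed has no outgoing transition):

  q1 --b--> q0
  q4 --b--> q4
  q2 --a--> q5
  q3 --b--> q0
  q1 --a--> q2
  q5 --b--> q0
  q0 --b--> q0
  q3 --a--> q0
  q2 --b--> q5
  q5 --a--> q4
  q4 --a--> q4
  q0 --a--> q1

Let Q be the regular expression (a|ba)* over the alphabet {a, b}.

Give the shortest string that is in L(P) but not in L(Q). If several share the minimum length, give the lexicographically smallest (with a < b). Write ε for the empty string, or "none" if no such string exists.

The string aab is accepted by P but not by Q.
No shorter string lies in the difference, and aab is the lexicographically first length-3 string in L(P) \ L(Q).

aab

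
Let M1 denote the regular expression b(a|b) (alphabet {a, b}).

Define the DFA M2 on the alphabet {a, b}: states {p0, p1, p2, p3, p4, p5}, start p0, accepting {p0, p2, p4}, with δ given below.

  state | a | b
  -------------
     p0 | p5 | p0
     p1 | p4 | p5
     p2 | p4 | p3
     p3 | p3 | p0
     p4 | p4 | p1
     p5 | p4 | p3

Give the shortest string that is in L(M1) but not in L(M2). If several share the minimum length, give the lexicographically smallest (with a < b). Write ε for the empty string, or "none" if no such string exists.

The string ba is accepted by M1 but not by M2.
No shorter string lies in the difference, and ba is the lexicographically first length-2 string in L(M1) \ L(M2).

ba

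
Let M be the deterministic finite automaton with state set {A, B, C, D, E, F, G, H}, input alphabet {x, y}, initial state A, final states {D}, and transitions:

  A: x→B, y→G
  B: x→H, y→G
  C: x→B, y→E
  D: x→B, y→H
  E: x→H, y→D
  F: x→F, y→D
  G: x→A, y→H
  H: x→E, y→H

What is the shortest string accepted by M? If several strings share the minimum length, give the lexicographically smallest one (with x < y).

xxxy

A breadth-first search from A reaches an accepting state first via the path A → B → H → E → D on input xxxy.
No string of length < 4 is accepted (BFS exhausts all shorter strings without reaching an accepting state), and xxxy is the lexicographically least accepting string of length 4.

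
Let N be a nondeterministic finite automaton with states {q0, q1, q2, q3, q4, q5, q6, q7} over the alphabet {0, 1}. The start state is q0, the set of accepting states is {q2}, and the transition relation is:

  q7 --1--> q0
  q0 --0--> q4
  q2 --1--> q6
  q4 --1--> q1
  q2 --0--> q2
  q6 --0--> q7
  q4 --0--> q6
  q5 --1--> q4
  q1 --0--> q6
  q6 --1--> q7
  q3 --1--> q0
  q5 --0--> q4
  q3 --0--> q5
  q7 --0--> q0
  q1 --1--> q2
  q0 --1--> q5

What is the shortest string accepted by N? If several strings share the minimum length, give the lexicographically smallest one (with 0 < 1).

011

A breadth-first search from q0 reaches an accepting state first via the path q0 → q4 → q1 → q2 on input 011.
No string of length < 3 is accepted (BFS exhausts all shorter strings without reaching an accepting state), and 011 is the lexicographically least accepting string of length 3.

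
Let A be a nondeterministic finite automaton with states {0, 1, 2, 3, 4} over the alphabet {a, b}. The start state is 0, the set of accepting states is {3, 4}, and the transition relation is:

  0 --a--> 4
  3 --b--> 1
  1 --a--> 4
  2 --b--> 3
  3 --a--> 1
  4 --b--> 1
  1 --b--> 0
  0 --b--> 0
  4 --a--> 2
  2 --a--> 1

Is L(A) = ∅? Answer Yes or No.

No

The string a is accepted: the run 0 → 4 ends in the accepting state 4.
Since at least one string is accepted, L(A) is not empty.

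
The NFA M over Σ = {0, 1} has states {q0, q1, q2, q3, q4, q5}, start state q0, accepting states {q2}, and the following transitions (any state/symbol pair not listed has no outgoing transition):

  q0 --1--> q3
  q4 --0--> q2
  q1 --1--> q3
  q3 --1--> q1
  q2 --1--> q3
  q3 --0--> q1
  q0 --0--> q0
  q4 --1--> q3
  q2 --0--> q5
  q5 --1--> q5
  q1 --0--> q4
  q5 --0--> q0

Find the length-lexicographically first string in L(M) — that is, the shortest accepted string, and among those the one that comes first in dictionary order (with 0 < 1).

1000

A breadth-first search from q0 reaches an accepting state first via the path q0 → q3 → q1 → q4 → q2 on input 1000.
No string of length < 4 is accepted (BFS exhausts all shorter strings without reaching an accepting state), and 1000 is the lexicographically least accepting string of length 4.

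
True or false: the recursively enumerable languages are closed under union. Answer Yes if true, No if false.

Yes

Simulate recognisers for L₁ and L₂ in parallel, alternating one step of each, and accept as soon as either accepts.
So the recursively enumerable languages are closed under union.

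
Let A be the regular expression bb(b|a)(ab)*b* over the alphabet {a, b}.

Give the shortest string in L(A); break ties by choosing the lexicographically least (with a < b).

By inspection of the expression, no string of length less than 3 matches, and bba is the lexicographically first match of length 3.

bba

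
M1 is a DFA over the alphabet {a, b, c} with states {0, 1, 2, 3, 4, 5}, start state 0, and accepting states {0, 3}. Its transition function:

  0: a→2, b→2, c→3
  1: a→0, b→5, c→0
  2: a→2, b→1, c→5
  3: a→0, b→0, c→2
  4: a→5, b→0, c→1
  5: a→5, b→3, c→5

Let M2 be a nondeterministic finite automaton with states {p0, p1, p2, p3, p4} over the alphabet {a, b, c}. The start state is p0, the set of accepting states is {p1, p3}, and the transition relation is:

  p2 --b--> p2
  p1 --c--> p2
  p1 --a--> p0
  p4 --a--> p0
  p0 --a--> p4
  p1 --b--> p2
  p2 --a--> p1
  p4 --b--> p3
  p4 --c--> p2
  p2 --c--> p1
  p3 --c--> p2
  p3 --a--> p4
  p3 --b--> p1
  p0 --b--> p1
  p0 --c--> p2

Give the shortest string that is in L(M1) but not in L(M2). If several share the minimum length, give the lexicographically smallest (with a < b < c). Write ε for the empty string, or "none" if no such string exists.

The empty string ε is accepted by M1 but not by M2.
Since ε is the unique shortest string, it is the required witness.

ε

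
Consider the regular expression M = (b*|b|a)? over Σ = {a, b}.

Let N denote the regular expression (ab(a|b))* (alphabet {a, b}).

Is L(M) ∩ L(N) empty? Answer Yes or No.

The empty string ε is accepted by both M and N.
Hence L(M) ∩ L(N) ≠ ∅.

No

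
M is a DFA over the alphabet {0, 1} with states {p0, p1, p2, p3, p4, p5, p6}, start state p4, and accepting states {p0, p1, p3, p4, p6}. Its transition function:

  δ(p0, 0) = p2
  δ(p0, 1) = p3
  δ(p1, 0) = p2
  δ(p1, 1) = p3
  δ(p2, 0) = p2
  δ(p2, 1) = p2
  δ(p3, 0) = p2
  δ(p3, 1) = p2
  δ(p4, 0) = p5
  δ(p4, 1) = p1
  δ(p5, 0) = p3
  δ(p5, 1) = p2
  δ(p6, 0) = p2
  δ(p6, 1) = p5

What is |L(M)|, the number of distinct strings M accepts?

4

The useful subgraph on states {p1, p3, p4, p5} is acyclic, so L(M) is finite; the longest accepting path visits 3 useful states, giving maximum string length 2.
Counting accepting paths from p4 by length: 1 of length 0, 1 of length 1, 2 of length 2. Total 4.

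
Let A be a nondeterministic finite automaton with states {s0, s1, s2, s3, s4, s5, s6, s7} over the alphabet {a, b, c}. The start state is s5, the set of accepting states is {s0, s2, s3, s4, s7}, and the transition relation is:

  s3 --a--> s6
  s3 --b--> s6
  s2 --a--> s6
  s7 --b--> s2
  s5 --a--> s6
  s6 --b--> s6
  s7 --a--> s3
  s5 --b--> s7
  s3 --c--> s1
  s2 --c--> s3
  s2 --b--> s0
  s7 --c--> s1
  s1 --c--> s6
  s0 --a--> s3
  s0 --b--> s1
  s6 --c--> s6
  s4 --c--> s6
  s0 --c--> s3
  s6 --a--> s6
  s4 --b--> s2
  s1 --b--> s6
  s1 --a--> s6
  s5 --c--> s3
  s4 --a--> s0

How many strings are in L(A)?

The useful subgraph on states {s0, s2, s3, s5, s7} is acyclic, so L(A) is finite; the longest accepting path visits 5 useful states, giving maximum string length 4.
Counting accepting paths from s5 by length: 2 of length 1, 2 of length 2, 2 of length 3, 2 of length 4. Total 8.

8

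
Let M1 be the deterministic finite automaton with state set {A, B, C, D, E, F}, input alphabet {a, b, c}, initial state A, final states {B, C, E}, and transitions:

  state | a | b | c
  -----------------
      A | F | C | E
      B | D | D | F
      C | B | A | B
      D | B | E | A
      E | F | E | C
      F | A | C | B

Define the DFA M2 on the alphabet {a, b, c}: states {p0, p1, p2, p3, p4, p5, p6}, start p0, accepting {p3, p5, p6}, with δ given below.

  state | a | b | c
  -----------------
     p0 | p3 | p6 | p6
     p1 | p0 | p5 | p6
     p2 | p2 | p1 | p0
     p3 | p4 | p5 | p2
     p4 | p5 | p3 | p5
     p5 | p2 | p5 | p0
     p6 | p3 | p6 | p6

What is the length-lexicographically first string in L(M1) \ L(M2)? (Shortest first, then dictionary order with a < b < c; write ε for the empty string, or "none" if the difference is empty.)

The string ac is accepted by M1 but not by M2.
No shorter string lies in the difference, and ac is the lexicographically first length-2 string in L(M1) \ L(M2).

ac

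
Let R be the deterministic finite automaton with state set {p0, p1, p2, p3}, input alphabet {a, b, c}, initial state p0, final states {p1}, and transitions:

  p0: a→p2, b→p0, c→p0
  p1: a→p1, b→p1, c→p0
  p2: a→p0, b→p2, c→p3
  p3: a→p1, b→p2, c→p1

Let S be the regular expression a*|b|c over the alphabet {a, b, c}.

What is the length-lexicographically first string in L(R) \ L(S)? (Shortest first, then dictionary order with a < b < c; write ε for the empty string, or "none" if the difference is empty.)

The string aca is accepted by R but not by S.
No shorter string lies in the difference, and aca is the lexicographically first length-3 string in L(R) \ L(S).

aca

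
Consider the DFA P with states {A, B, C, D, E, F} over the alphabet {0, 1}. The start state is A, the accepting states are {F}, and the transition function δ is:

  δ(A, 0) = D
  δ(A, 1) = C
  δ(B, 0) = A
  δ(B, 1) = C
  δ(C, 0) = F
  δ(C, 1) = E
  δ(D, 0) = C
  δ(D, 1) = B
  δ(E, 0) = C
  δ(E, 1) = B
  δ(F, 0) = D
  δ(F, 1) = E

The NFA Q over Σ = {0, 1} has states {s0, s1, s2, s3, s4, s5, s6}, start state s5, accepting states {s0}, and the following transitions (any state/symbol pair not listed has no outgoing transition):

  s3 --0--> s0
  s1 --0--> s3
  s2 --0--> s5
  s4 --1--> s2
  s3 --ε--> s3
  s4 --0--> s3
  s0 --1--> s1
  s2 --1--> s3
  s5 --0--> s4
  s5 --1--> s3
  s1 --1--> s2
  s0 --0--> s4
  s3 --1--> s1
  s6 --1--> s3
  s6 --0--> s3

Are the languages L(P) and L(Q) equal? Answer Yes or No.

Exploring the product automaton P × Q from the start pair (A, s5), following both machines on each input symbol, reaches 6 state pairs: (A, s5), (D, s4), (C, s3), (B, s2), (F, s0), (E, s1).
P accepts in {F} and Q accepts in {s0}. In every reachable pair the two components are either both accepting — (F, s0) — or both non-accepting, so no string is accepted by exactly one of the machines: L(P) \ L(Q) and L(Q) \ L(P) are both empty.
Hence every string is accepted by P iff it is accepted by Q, and the two languages coincide.

Yes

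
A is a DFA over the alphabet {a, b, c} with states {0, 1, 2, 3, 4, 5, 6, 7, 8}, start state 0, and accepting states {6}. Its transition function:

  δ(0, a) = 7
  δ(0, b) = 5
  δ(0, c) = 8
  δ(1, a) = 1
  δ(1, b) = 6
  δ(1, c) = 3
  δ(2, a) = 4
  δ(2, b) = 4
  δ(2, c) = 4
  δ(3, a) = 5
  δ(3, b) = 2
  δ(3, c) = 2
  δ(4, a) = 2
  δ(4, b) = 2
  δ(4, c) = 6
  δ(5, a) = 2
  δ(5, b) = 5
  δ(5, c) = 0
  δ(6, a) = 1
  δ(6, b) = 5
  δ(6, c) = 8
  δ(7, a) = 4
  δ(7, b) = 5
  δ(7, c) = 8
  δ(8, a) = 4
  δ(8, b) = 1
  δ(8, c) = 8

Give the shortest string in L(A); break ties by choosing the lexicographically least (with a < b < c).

aac

A breadth-first search from 0 reaches an accepting state first via the path 0 → 7 → 4 → 6 on input aac.
No string of length < 3 is accepted (BFS exhausts all shorter strings without reaching an accepting state), and aac is the lexicographically least accepting string of length 3.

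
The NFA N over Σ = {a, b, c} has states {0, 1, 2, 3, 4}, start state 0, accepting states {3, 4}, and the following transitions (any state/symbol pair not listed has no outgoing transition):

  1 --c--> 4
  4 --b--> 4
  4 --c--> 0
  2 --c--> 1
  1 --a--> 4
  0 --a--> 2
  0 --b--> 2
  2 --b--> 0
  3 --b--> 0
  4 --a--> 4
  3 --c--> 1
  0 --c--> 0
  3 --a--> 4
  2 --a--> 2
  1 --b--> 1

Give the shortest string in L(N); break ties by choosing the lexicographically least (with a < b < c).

A breadth-first search from 0 reaches an accepting state first via the path 0 → 2 → 1 → 4 on input aca.
No string of length < 3 is accepted (BFS exhausts all shorter strings without reaching an accepting state), and aca is the lexicographically least accepting string of length 3.

aca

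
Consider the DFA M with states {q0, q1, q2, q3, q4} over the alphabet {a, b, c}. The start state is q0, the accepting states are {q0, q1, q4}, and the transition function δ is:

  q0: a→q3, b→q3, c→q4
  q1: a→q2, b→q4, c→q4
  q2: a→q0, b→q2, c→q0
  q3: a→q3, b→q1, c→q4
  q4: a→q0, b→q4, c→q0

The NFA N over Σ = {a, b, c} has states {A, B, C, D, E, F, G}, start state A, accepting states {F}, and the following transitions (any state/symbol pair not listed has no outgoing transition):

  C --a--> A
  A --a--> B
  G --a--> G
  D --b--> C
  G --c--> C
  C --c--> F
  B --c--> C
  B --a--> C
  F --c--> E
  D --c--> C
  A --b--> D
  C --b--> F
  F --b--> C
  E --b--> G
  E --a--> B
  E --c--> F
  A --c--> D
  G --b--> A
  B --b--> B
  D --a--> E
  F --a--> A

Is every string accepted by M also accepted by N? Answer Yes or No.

The empty string ε is in L(M) but not in L(N).
So L(M) ⊄ L(N).

No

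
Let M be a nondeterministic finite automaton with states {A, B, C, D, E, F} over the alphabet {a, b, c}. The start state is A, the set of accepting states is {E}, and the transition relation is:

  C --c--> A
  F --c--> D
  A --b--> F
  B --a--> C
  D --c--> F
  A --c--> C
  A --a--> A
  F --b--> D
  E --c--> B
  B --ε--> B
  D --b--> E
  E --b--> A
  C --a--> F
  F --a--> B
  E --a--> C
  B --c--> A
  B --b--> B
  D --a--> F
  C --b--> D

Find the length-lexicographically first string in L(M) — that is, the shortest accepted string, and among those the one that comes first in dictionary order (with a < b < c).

bbb

A breadth-first search from A reaches an accepting state first via the path A → F → D → E on input bbb.
No string of length < 3 is accepted (BFS exhausts all shorter strings without reaching an accepting state), and bbb is the lexicographically least accepting string of length 3.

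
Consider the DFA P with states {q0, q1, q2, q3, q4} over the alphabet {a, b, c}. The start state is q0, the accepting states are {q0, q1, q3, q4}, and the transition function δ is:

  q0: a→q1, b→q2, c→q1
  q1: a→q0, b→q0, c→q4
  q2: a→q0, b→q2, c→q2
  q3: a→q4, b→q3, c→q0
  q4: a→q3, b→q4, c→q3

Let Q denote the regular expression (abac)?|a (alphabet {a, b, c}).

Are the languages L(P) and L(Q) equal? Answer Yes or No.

The string c is accepted by P but rejected by Q.
So L(P) ≠ L(Q).

No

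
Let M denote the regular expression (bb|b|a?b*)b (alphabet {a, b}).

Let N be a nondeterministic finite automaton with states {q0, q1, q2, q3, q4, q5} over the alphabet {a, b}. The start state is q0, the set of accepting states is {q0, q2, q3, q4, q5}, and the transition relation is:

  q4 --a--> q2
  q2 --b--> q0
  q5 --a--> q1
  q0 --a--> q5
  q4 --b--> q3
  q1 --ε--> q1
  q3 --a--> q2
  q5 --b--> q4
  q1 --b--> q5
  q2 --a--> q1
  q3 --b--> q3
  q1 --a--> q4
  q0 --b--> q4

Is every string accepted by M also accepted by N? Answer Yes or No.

Yes

Converting the expression M to a DFA (subset construction, then merging equivalent states) gives the minimal DFA with states {m0, m1, m2, m3}, start state m0, accepting states {m2} and transitions m0: a→m1, b→m2; m1: a→m3, b→m2; m2: a→m3, b→m2; m3: a→m3, b→m3.
Exploring the product automaton M × N from the start pair (m0, q0), following both machines on each input symbol, reaches 10 state pairs: (m0, q0), (m1, q5), (m2, q4), (m3, q1), (m3, q2), (m2, q3), (m3, q4), (m3, q5), (m3, q0), (m3, q3).
M accepts in {m2} and N accepts in {q0, q2, q3, q4, q5}. The reachable pairs whose M-component is accepting are (m2, q4), (m2, q3); in each of them the N-component is accepting too, so the product for L(M) \ L(N) (M-component accepting, N-component rejecting) has no reachable accepting pair and the difference is empty.
Hence every string in L(M) is also in L(N).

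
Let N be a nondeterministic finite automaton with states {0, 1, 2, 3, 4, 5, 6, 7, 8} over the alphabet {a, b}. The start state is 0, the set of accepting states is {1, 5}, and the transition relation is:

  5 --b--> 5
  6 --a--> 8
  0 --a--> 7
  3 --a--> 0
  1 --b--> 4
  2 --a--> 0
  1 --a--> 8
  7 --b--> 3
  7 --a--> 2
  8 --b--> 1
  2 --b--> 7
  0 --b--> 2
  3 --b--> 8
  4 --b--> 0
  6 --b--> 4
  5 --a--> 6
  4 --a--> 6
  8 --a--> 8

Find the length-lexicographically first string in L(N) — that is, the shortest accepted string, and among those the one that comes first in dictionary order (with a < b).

A breadth-first search from 0 reaches an accepting state first via the path 0 → 7 → 3 → 8 → 1 on input abbb.
No string of length < 4 is accepted (BFS exhausts all shorter strings without reaching an accepting state), and abbb is the lexicographically least accepting string of length 4.

abbb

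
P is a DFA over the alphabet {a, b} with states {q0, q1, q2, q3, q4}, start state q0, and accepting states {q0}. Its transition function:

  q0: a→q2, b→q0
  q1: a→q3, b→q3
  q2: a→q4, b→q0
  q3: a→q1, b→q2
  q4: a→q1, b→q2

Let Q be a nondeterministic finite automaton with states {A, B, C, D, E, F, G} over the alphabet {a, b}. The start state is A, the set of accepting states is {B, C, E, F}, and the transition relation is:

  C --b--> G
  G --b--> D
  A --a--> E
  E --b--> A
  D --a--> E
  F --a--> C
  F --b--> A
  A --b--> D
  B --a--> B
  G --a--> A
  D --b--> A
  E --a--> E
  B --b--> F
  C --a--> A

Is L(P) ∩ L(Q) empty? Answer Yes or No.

Yes

Exploring the product automaton P × Q from the start pair (q0, A), following both machines on each input symbol, reaches 9 state pairs: (q0, A), (q2, E), (q0, D), (q4, E), (q1, E), (q2, A), (q3, E), (q3, A), (q2, D).
P accepts in {q0} and Q accepts in {B, C, E, F}; no reachable pair has both components accepting, so no string drives both machines to acceptance simultaneously and L(P) ∩ L(Q) = ∅.
So no string is accepted by both, and the intersection is empty.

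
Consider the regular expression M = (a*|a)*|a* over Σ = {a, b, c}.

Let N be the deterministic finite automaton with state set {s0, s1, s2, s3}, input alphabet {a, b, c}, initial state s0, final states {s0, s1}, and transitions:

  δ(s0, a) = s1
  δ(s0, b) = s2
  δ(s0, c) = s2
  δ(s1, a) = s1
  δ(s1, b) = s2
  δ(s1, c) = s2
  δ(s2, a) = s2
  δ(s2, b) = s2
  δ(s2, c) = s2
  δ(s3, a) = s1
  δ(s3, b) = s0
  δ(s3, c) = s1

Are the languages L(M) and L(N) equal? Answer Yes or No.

Converting the expression M to a DFA (subset construction, then merging equivalent states) gives the minimal DFA with states {m0, m1}, start state m0, accepting states {m0} and transitions m0: a→m0, b→m1, c→m1; m1: a→m1, b→m1, c→m1.
Exploring the product automaton M × N from the start pair (m0, s0), following both machines on each input symbol, reaches 3 state pairs: (m0, s0), (m0, s1), (m1, s2).
M accepts in {m0} and N accepts in {s0, s1}. In every reachable pair the two components are either both accepting — (m0, s0), (m0, s1) — or both non-accepting, so no string is accepted by exactly one of the machines: L(M) \ L(N) and L(N) \ L(M) are both empty.
Hence every string is accepted by M iff it is accepted by N, and the two languages coincide.

Yes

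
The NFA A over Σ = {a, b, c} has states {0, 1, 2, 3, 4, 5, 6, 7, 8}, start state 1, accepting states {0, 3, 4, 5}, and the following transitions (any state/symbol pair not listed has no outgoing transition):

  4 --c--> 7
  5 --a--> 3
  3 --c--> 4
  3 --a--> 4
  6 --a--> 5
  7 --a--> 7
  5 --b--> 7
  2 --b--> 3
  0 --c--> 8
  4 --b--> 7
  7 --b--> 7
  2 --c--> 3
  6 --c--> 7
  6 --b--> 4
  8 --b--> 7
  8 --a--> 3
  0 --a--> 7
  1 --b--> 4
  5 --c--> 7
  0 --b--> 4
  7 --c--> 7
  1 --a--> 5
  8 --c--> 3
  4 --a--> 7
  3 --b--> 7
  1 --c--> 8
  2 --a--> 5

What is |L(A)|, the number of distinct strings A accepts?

11

The useful subgraph on states {1, 3, 4, 5, 8} is acyclic, so L(A) is finite; the longest accepting path visits 4 useful states, giving maximum string length 3.
Counting accepting paths from 1 by length: 2 of length 1, 3 of length 2, 6 of length 3. Total 11.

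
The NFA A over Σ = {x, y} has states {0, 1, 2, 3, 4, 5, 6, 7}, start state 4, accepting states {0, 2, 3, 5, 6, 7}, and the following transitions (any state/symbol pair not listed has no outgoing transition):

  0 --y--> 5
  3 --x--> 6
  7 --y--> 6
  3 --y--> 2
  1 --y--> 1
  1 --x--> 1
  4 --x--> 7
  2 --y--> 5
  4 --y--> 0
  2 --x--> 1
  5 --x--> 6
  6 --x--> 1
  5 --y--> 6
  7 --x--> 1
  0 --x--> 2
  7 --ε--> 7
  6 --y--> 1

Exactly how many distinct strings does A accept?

The useful subgraph on states {0, 2, 4, 5, 6, 7} is acyclic, so L(A) is finite; the longest accepting path visits 5 useful states, giving maximum string length 4.
Counting accepting paths from 4 by length: 2 of length 1, 3 of length 2, 3 of length 3, 2 of length 4. Total 10.

10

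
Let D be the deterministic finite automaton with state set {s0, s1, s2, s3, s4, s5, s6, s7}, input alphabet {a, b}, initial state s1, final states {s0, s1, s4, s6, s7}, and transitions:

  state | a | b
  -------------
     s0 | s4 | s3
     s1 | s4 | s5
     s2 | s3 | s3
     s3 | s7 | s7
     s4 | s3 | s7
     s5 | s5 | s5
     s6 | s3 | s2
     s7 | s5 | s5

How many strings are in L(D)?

5

The useful subgraph on states {s1, s3, s4, s7} is acyclic, so L(D) is finite; the longest accepting path visits 4 useful states, giving maximum string length 3.
Counting accepting paths from s1 by length: 1 of length 0, 1 of length 1, 1 of length 2, 2 of length 3. Total 5.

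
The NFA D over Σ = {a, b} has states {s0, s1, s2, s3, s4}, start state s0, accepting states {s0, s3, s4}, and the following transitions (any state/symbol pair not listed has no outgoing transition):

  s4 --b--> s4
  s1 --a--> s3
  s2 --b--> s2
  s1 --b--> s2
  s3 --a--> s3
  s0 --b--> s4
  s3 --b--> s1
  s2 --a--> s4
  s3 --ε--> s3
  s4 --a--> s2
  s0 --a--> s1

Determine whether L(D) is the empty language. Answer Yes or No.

No

The empty string ε is accepted: the run s0 ends in the accepting state s0.
Since at least one string is accepted, L(D) is not empty.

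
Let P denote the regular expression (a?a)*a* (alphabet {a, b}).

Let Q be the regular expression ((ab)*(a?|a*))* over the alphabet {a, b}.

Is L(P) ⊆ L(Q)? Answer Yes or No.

Converting the expression P to a DFA (subset construction, then merging equivalent states) gives the minimal DFA with states {p0, p1}, start state p0, accepting states {p0} and transitions p0: a→p0, b→p1; p1: a→p1, b→p1.
Converting the expression Q to a DFA (subset construction, then merging equivalent states) gives the minimal DFA with states {q0, q1, q2}, start state q0, accepting states {q0, q1} and transitions q0: a→q1, b→q2; q1: a→q1, b→q0; q2: a→q2, b→q2.
Exploring the product automaton P × Q from the start pair (p0, q0), following both machines on each input symbol, reaches 5 state pairs: (p0, q0), (p0, q1), (p1, q2), (p1, q0), (p1, q1).
P accepts in {p0} and Q accepts in {q0, q1}. The reachable pairs whose P-component is accepting are (p0, q0), (p0, q1); in each of them the Q-component is accepting too, so the product for L(P) \ L(Q) (P-component accepting, Q-component rejecting) has no reachable accepting pair and the difference is empty.
Hence every string in L(P) is also in L(Q).

Yes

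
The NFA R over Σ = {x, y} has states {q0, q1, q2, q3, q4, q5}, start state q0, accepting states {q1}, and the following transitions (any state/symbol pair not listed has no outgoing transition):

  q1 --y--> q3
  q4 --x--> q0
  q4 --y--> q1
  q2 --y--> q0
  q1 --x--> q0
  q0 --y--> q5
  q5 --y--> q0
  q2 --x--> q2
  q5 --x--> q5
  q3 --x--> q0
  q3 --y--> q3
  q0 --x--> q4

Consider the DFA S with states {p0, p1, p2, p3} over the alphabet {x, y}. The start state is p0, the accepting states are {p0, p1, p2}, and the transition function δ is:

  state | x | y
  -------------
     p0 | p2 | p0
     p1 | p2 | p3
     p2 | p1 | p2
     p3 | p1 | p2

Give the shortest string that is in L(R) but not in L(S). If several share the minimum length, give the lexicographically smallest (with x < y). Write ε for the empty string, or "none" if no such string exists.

The string yxyxy is accepted by R but not by S.
No shorter string lies in the difference, and yxyxy is the lexicographically first length-5 string in L(R) \ L(S).

yxyxy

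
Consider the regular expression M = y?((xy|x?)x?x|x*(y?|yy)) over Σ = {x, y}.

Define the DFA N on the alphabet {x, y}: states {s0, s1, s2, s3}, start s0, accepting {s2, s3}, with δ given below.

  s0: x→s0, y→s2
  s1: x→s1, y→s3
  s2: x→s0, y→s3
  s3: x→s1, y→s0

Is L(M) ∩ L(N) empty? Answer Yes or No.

No

The string y is accepted by both M and N.
Hence L(M) ∩ L(N) ≠ ∅.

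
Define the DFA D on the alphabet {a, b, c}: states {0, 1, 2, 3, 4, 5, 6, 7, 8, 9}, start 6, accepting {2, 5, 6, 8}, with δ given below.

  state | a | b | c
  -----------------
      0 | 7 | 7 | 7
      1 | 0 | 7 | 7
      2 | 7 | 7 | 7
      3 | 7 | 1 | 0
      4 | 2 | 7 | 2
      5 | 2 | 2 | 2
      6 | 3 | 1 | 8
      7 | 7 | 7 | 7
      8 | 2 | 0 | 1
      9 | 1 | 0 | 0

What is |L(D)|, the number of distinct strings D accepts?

The useful subgraph on states {2, 6, 8} is acyclic, so L(D) is finite; the longest accepting path visits 3 useful states, giving maximum string length 2.
Counting accepting paths from 6 by length: 1 of length 0, 1 of length 1, 1 of length 2. Total 3.

3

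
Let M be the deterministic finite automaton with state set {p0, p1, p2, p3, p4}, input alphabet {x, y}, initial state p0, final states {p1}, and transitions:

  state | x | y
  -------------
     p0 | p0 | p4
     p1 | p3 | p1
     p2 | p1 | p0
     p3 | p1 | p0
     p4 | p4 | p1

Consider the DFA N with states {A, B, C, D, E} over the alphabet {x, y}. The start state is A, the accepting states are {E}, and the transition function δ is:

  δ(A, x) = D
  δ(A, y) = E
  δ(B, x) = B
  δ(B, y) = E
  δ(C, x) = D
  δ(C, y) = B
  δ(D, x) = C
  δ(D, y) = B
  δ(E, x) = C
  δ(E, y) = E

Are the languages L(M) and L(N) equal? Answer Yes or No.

No

The string yxy is accepted by M but rejected by N.
So L(M) ≠ L(N).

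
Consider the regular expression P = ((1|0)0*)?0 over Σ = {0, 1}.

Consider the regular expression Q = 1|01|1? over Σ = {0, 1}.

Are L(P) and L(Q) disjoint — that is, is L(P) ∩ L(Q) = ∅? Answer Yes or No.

Converting the expression P to a DFA (subset construction, then merging equivalent states) gives the minimal DFA with states {p0, p1, p2, p3}, start state p0, accepting states {p1} and transitions p0: 0→p1, 1→p2; p1: 0→p1, 1→p3; p2: 0→p1, 1→p3; p3: 0→p3, 1→p3.
Converting the expression Q to a DFA (subset construction, then merging equivalent states) gives the minimal DFA with states {q0, q1, q2, q3}, start state q0, accepting states {q0, q2} and transitions q0: 0→q1, 1→q2; q1: 0→q3, 1→q2; q2: 0→q3, 1→q3; q3: 0→q3, 1→q3.
Exploring the product automaton P × Q from the start pair (p0, q0), following both machines on each input symbol, reaches 6 state pairs: (p0, q0), (p1, q1), (p2, q2), (p1, q3), (p3, q2), (p3, q3).
P accepts in {p1} and Q accepts in {q0, q2}; no reachable pair has both components accepting, so no string drives both machines to acceptance simultaneously and L(P) ∩ L(Q) = ∅.
So no string is accepted by both, and the intersection is empty.

Yes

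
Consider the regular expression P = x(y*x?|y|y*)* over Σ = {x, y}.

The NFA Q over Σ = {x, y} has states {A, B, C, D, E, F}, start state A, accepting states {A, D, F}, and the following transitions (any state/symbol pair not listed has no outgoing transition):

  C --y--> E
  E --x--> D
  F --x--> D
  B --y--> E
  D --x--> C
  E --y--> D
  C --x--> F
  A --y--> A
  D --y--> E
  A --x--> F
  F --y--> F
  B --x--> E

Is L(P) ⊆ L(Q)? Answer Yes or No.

No

The string xxx is in L(P) but not in L(Q).
So L(P) ⊄ L(Q).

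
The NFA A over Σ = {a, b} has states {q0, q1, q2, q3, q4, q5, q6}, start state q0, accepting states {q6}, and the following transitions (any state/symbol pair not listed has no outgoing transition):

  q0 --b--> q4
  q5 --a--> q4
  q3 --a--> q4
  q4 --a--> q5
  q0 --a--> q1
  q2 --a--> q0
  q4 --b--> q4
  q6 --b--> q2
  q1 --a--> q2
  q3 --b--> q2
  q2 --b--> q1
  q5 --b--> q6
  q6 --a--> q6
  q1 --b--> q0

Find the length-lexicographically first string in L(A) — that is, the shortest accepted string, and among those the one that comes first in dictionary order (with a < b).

bab

A breadth-first search from q0 reaches an accepting state first via the path q0 → q4 → q5 → q6 on input bab.
No string of length < 3 is accepted (BFS exhausts all shorter strings without reaching an accepting state), and bab is the lexicographically least accepting string of length 3.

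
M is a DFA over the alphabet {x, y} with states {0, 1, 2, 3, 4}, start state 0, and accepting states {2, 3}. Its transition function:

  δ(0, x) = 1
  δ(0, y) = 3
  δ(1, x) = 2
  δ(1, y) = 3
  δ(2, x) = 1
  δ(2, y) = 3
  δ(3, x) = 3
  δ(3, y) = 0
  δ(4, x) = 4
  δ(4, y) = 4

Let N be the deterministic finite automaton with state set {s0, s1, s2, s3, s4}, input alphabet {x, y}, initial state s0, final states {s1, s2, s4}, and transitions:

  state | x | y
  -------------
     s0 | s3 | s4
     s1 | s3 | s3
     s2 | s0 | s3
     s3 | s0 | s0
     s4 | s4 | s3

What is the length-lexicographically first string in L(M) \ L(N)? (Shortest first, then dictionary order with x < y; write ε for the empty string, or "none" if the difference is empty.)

xx

The string xx is accepted by M but not by N.
No shorter string lies in the difference, and xx is the lexicographically first length-2 string in L(M) \ L(N).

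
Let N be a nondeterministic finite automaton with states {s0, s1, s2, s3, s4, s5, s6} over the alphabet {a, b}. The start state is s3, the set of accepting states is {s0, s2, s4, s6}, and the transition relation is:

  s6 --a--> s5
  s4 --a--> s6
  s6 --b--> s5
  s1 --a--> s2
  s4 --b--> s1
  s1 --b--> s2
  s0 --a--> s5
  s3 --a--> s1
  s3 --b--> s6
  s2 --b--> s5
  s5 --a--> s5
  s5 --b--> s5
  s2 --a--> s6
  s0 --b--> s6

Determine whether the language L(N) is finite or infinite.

The useful states (reachable from s3 and able to reach an accepting state) are {s1, s2, s3, s6}.
Restricted to these states the transition graph has no cycle, so every accepting path has bounded length and L is finite.

finite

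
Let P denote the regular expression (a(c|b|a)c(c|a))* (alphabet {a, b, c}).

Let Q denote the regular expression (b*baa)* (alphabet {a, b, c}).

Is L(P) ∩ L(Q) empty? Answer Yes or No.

The empty string ε is accepted by both P and Q.
Hence L(P) ∩ L(Q) ≠ ∅.

No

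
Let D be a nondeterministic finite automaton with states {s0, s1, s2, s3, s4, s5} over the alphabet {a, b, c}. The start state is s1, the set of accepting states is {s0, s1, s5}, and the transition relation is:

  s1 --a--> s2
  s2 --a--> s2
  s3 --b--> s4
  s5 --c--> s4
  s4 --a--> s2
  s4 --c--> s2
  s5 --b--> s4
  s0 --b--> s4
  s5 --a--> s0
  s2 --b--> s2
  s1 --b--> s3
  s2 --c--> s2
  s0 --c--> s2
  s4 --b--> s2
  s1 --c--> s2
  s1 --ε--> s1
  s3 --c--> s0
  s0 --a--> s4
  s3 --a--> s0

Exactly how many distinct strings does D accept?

The useful subgraph on states {s0, s1, s3} is acyclic, so L(D) is finite; the longest accepting path visits 3 useful states, giving maximum string length 2.
Counting accepting paths from s1 by length: 1 of length 0, 2 of length 2. Total 3.

3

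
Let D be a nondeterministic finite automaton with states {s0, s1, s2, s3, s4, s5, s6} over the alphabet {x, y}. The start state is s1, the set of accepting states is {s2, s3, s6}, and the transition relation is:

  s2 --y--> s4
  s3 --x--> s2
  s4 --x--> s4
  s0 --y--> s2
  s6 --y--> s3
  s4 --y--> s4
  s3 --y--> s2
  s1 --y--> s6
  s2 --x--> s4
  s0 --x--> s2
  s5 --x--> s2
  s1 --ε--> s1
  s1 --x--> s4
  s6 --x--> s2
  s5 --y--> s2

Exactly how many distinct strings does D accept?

5

The useful subgraph on states {s1, s2, s3, s6} is acyclic, so L(D) is finite; the longest accepting path visits 4 useful states, giving maximum string length 3.
Counting accepting paths from s1 by length: 1 of length 1, 2 of length 2, 2 of length 3. Total 5.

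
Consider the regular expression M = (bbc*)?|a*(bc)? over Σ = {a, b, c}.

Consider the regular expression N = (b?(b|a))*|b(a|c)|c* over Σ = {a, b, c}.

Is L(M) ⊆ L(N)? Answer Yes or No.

The string abc is in L(M) but not in L(N).
So L(M) ⊄ L(N).

No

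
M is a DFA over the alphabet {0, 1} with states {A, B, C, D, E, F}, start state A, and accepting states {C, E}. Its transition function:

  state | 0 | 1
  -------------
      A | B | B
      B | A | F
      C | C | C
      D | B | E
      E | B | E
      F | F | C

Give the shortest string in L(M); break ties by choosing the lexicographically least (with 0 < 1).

A breadth-first search from A reaches an accepting state first via the path A → B → F → C on input 011.
No string of length < 3 is accepted (BFS exhausts all shorter strings without reaching an accepting state), and 011 is the lexicographically least accepting string of length 3.

011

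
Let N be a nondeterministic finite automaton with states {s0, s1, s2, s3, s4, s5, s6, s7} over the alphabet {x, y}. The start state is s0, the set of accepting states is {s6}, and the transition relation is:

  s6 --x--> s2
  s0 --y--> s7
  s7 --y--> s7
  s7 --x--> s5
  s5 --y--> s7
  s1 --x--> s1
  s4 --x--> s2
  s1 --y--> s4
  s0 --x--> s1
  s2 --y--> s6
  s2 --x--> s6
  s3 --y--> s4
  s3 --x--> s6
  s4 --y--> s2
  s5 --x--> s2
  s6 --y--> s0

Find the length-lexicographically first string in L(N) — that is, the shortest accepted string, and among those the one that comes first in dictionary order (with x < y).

A breadth-first search from s0 reaches an accepting state first via the path s0 → s1 → s4 → s2 → s6 on input xyxx.
No string of length < 4 is accepted (BFS exhausts all shorter strings without reaching an accepting state), and xyxx is the lexicographically least accepting string of length 4.

xyxx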